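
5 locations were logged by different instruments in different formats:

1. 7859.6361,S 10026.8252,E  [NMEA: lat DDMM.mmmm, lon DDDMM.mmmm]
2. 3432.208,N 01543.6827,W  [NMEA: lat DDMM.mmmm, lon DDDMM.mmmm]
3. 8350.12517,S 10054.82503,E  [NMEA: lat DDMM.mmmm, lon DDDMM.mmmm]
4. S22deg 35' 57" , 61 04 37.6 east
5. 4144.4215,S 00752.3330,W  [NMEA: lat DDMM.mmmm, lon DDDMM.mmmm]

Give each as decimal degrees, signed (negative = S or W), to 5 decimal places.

Point 1:
  φ: split at 2 digits → 78° and 59.6361′; 78 + 59.6361/60 = 78.993935
  hemisphere S, so the sign is −
  Longitude: degrees = first 3 digits = 100, minutes = 26.8252; 100 + 26.8252/60 = 100.447087
  E ⇒ keep positive
Point 2:
  Lat: split at 2 digits → 34° and 32.208′; 34 + 32.208/60 = 34.536800
  N ⇒ keep positive
  λ: split at 3 digits → 015° and 43.6827′; 15 + 43.6827/60 = 15.728045
  W → negative
Point 3:
  φ: split at 2 digits → 83° and 50.12517′; 83 + 50.12517/60 = 83.835420
  S → negative
  Lon: degrees = first 3 digits = 100, minutes = 54.82503; 100 + 54.82503/60 = 100.913751
  E → positive
Point 4:
  φ: 35′ + 57″ = 35.95000′; 22 + 35.95000/60 = 22.599167
  hemisphere S, so the sign is −
  Lon: 61 + 4/60 + 37.6/3600 = 61.077111
  E → positive
Point 5:
  Lat: degrees = first 2 digits = 41, minutes = 44.4215; 41 + 44.4215/60 = 41.740358
  S ⇒ negate
  λ: split at 3 digits → 007° and 52.333′; 7 + 52.333/60 = 7.872217
  hemisphere W, so the sign is −

1. -78.99394, 100.44709
2. 34.53680, -15.72805
3. -83.83542, 100.91375
4. -22.59917, 61.07711
5. -41.74036, -7.87222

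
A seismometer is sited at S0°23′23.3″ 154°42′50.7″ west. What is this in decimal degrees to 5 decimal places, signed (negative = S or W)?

-0.38981, -154.71408

φ: 0 + 23/60 + 23.3/3600 = 0.389806
hemisphere S, so the sign is −
λ: 154 + 42/60 + 50.7/3600 = 154.714083
W ⇒ negate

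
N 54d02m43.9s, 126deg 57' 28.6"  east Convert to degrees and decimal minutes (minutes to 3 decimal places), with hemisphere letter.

φ: seconds/60 = 0.73167; minutes = 2 + 0.73167 = 2.73167
Longitude: 57 + 28.6/60 = 57.47667′

54° 2.732′ N, 126° 57.477′ E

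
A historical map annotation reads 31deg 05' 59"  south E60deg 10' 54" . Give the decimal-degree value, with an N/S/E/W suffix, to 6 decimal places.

φ: 31° + 5/60 + 59/3600 = 31 + 0.083333 + 0.016389 = 31.0997222
Lon: 60 + 10/60 + 54/3600 = 60.1816667

31.099722° S, 60.181667° E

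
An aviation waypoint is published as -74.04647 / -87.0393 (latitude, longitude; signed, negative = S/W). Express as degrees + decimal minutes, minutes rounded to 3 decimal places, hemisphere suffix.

74° 2.788′ S, 87° 2.358′ W

Latitude is negative → S; |value| = 74.046470
Latitude: fractional part 0.046470 → 2.78820 minutes
Longitude is negative → W; |value| = 87.039300
Longitude: 87° + 0.039300 × 60 = 87° 2.35800′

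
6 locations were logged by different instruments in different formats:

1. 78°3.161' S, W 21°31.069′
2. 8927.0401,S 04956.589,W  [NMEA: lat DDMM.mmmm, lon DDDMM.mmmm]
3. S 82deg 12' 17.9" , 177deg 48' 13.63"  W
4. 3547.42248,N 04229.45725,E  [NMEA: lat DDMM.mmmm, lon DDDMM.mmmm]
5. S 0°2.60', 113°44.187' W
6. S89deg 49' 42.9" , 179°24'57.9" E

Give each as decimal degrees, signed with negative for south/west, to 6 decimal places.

Point 1:
  Lat: 3.161′ = 0.052683°; total 78.0526833
  hemisphere S, so the sign is −
  λ: 31.069′ = 0.517817°; total 21.5178167
  hemisphere W, so the sign is −
Point 2:
  Latitude: degrees = first 2 digits = 89, minutes = 27.0401; 89 + 27.0401/60 = 89.4506683
  hemisphere S, so the sign is −
  Longitude: degrees = first 3 digits = 49, minutes = 56.589; 49 + 56.589/60 = 49.9431500
  W → negative
Point 3:
  Lat: 12′ + 17.9″ = 12.29833′; 82 + 12.29833/60 = 82.2049722
  S → negative
  Lon: 48′ + 13.63″ = 48.22717′; 177 + 48.22717/60 = 177.8037861
  W → negative
Point 4:
  φ: degrees = first 2 digits = 35, minutes = 47.42248; 35 + 47.42248/60 = 35.7903747
  N ⇒ keep positive
  Lon: degrees = first 3 digits = 42, minutes = 29.45725; 42 + 29.45725/60 = 42.4909542
  E ⇒ keep positive
Point 5:
  Lat: 0 + 2.6/60 = 0.0433333
  S → negative
  λ: 113 + 44.187/60 = 113.7364500
  hemisphere W, so the sign is −
Point 6:
  Lat: 89° + 49/60 + 42.9/3600 = 89 + 0.816667 + 0.011917 = 89.8285833
  S → negative
  Lon: 179° + 24/60 + 57.9/3600 = 179 + 0.400000 + 0.016083 = 179.4160833
  E ⇒ keep positive

1. -78.052683, -21.517817
2. -89.450668, -49.943150
3. -82.204972, -177.803786
4. 35.790375, 42.490954
5. -0.043333, -113.736450
6. -89.828583, 179.416083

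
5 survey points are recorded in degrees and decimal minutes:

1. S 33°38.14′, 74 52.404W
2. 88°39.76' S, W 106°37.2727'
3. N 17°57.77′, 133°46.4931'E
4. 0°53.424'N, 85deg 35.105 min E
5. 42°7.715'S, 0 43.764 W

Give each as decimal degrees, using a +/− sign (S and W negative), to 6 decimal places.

Point 1:
  φ: 38.14′ = 0.635667°; total 33.6356667
  S → negative
  Lon: 74 + 52.404/60 = 74.8734000
  W ⇒ negate
Point 2:
  Latitude: 88 + 39.76/60 = 88.6626667
  S → negative
  λ: 106 + 37.2727/60 = 106.6212117
  W ⇒ negate
Point 3:
  Lat: 57.77′ = 0.962833°; total 17.9628333
  N ⇒ keep positive
  Lon: 133 + 46.4931/60 = 133.7748850
  E → positive
Point 4:
  φ: 0 + 53.424/60 = 0.8904000
  N → positive
  Longitude: 85 + 35.105/60 = 85.5850833
  E ⇒ keep positive
Point 5:
  φ: 7.715′ = 0.128583°; total 42.1285833
  S → negative
  Longitude: 43.764′ = 0.729400°; total 0.7294000
  W → negative

1. -33.635667, -74.873400
2. -88.662667, -106.621212
3. 17.962833, 133.774885
4. 0.890400, 85.585083
5. -42.128583, -0.729400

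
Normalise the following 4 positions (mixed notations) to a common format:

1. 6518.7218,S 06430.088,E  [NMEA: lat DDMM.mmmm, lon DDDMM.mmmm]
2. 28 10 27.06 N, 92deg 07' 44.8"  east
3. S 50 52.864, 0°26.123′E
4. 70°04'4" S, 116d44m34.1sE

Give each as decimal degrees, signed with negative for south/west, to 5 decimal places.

1. -65.31203, 64.50147
2. 28.17418, 92.12911
3. -50.88107, 0.43538
4. -70.06778, 116.74281

Point 1:
  Latitude: degrees = first 2 digits = 65, minutes = 18.7218; 65 + 18.7218/60 = 65.312030
  hemisphere S, so the sign is −
  Longitude: split at 3 digits → 064° and 30.088′; 64 + 30.088/60 = 64.501467
  E → positive
Point 2:
  Latitude: 28 + 10/60 + 27.06/3600 = 28.174183
  N ⇒ keep positive
  Lon: 92° + 7/60 + 44.8/3600 = 92 + 0.116667 + 0.012444 = 92.129111
  E ⇒ keep positive
Point 3:
  Lat: 50 + 52.864/60 = 50.881067
  S ⇒ negate
  λ: 26.123′ = 0.435383°; total 0.435383
  E → positive
Point 4:
  φ: 70 + 4/60 + 4/3600 = 70.067778
  hemisphere S, so the sign is −
  Lon: 116 + 44/60 + 34.1/3600 = 116.742806
  E → positive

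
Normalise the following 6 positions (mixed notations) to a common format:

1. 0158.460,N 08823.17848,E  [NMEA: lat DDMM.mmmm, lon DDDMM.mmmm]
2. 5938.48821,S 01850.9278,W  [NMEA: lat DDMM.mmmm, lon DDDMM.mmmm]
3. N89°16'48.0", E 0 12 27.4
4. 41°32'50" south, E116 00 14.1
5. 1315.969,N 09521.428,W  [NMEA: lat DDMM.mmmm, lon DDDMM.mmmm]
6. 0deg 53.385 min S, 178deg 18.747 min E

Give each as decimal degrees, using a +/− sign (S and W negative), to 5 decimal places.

1. 1.97433, 88.38631
2. -59.64147, -18.84880
3. 89.28000, 0.20761
4. -41.54722, 116.00392
5. 13.26615, -95.35713
6. -0.88975, 178.31245

Point 1:
  φ: degrees = first 2 digits = 1, minutes = 58.46; 1 + 58.46/60 = 1.974333
  N → positive
  Longitude: degrees = first 3 digits = 88, minutes = 23.17848; 88 + 23.17848/60 = 88.386308
  E → positive
Point 2:
  φ: split at 2 digits → 59° and 38.48821′; 59 + 38.48821/60 = 59.641470
  S ⇒ negate
  Longitude: degrees = first 3 digits = 18, minutes = 50.9278; 18 + 50.9278/60 = 18.848797
  hemisphere W, so the sign is −
Point 3:
  Latitude: 89 + 16/60 + 48/3600 = 89.280000
  N ⇒ keep positive
  Lon: 0 + 12/60 + 27.4/3600 = 0.207611
  E ⇒ keep positive
Point 4:
  Latitude: 32′ + 50″ = 32.83333′; 41 + 32.83333/60 = 41.547222
  hemisphere S, so the sign is −
  Lon: 116 + 0/60 + 14.1/3600 = 116.003917
  E → positive
Point 5:
  Latitude: split at 2 digits → 13° and 15.969′; 13 + 15.969/60 = 13.266150
  N → positive
  Longitude: split at 3 digits → 095° and 21.428′; 95 + 21.428/60 = 95.357133
  W → negative
Point 6:
  φ: 53.385′ = 0.889750°; total 0.889750
  S → negative
  λ: 178 + 18.747/60 = 178.312450
  E → positive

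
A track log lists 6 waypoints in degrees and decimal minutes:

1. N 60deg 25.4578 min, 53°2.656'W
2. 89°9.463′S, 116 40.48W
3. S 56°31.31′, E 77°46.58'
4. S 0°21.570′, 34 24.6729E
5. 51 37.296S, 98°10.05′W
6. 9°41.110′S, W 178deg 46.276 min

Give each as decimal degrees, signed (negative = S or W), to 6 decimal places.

1. 60.424297, -53.044267
2. -89.157717, -116.674667
3. -56.521833, 77.776333
4. -0.359500, 34.411215
5. -51.621600, -98.167500
6. -9.685167, -178.771267

Point 1:
  Latitude: 25.4578′ = 0.424297°; total 60.4242967
  N → positive
  λ: 53 + 2.656/60 = 53.0442667
  W → negative
Point 2:
  Latitude: 89 + 9.463/60 = 89.1577167
  S ⇒ negate
  Longitude: 116 + 40.48/60 = 116.6746667
  hemisphere W, so the sign is −
Point 3:
  Latitude: 56 + 31.31/60 = 56.5218333
  S ⇒ negate
  Longitude: 77 + 46.58/60 = 77.7763333
  E ⇒ keep positive
Point 4:
  φ: 0 + 21.57/60 = 0.3595000
  S → negative
  Lon: 34 + 24.6729/60 = 34.4112150
  E ⇒ keep positive
Point 5:
  Latitude: 37.296′ = 0.621600°; total 51.6216000
  S ⇒ negate
  Longitude: 98 + 10.05/60 = 98.1675000
  W → negative
Point 6:
  φ: 41.11′ = 0.685167°; total 9.6851667
  S ⇒ negate
  Lon: 46.276′ = 0.771267°; total 178.7712667
  hemisphere W, so the sign is −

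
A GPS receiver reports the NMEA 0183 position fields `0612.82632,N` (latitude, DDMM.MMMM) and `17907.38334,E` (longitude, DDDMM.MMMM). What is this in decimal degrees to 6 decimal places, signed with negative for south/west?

Latitude: degrees = first 2 digits = 6, minutes = 12.82632; 6 + 12.82632/60 = 6.2137720
N → positive
Lon: degrees = first 3 digits = 179, minutes = 7.38334; 179 + 7.38334/60 = 179.1230557
E → positive

6.213772, 179.123056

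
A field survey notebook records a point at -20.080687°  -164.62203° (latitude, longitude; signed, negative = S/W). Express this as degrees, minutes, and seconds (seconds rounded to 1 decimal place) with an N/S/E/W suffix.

20°04′50.5″ S, 164°37′19.3″ W

Latitude is negative → S; |value| = 20.080687
φ: 0.080687 × 60 = 4.84122′ → 4′, remainder × 60 = 50.473″
Longitude is negative → W; |value| = 164.622030
Lon: 0.622030° → 37.32180′; 0.32180 × 60 = 19.308″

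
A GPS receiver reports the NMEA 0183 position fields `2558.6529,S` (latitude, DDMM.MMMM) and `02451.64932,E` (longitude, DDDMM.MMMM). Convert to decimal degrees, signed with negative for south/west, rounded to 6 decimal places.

-25.977548, 24.860822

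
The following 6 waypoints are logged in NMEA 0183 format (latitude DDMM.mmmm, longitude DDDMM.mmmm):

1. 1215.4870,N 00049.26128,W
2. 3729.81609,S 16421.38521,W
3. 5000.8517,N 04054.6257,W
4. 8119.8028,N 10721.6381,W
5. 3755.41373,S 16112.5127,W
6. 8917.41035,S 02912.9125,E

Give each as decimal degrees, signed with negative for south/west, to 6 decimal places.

1. 12.258117, -0.821021
2. -37.496935, -164.356420
3. 50.014195, -40.910428
4. 81.330047, -107.360635
5. -37.923562, -161.208545
6. -89.290173, 29.215208

Point 1:
  φ: split at 2 digits → 12° and 15.487′; 12 + 15.487/60 = 12.2581167
  N ⇒ keep positive
  λ: split at 3 digits → 000° and 49.26128′; 0 + 49.26128/60 = 0.8210213
  hemisphere W, so the sign is −
Point 2:
  Latitude: degrees = first 2 digits = 37, minutes = 29.81609; 37 + 29.81609/60 = 37.4969348
  hemisphere S, so the sign is −
  Lon: split at 3 digits → 164° and 21.38521′; 164 + 21.38521/60 = 164.3564202
  W ⇒ negate
Point 3:
  φ: split at 2 digits → 50° and 0.8517′; 50 + 0.8517/60 = 50.0141950
  N → positive
  Lon: degrees = first 3 digits = 40, minutes = 54.6257; 40 + 54.6257/60 = 40.9104283
  hemisphere W, so the sign is −
Point 4:
  φ: split at 2 digits → 81° and 19.8028′; 81 + 19.8028/60 = 81.3300467
  N → positive
  Longitude: degrees = first 3 digits = 107, minutes = 21.6381; 107 + 21.6381/60 = 107.3606350
  W ⇒ negate
Point 5:
  Lat: split at 2 digits → 37° and 55.41373′; 37 + 55.41373/60 = 37.9235622
  S → negative
  λ: split at 3 digits → 161° and 12.5127′; 161 + 12.5127/60 = 161.2085450
  W → negative
Point 6:
  Lat: degrees = first 2 digits = 89, minutes = 17.41035; 89 + 17.41035/60 = 89.2901725
  hemisphere S, so the sign is −
  Longitude: degrees = first 3 digits = 29, minutes = 12.9125; 29 + 12.9125/60 = 29.2152083
  E ⇒ keep positive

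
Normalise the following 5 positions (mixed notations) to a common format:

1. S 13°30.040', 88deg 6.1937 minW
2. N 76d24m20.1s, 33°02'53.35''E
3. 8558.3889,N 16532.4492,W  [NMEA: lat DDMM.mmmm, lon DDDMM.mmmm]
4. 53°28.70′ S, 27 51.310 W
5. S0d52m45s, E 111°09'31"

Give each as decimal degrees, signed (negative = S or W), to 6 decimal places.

Point 1:
  Latitude: 13 + 30.04/60 = 13.5006667
  hemisphere S, so the sign is −
  Lon: 6.1937′ = 0.103228°; total 88.1032283
  W ⇒ negate
Point 2:
  Latitude: 76 + 24/60 + 20.1/3600 = 76.4055833
  N → positive
  λ: 33° + 2/60 + 53.35/3600 = 33 + 0.033333 + 0.014819 = 33.0481528
  E ⇒ keep positive
Point 3:
  Lat: degrees = first 2 digits = 85, minutes = 58.3889; 85 + 58.3889/60 = 85.9731483
  N → positive
  Lon: split at 3 digits → 165° and 32.4492′; 165 + 32.4492/60 = 165.5408200
  W ⇒ negate
Point 4:
  Latitude: 28.7′ = 0.478333°; total 53.4783333
  S ⇒ negate
  Longitude: 51.31′ = 0.855167°; total 27.8551667
  hemisphere W, so the sign is −
Point 5:
  φ: 0° + 52/60 + 45/3600 = 0 + 0.866667 + 0.012500 = 0.8791667
  S ⇒ negate
  Lon: 111 + 9/60 + 31/3600 = 111.1586111
  E → positive

1. -13.500667, -88.103228
2. 76.405583, 33.048153
3. 85.973148, -165.540820
4. -53.478333, -27.855167
5. -0.879167, 111.158611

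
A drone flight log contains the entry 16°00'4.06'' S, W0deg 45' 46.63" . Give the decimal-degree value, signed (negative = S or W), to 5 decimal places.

-16.00113, -0.76295

Latitude: 16° + 0/60 + 4.06/3600 = 16 + 0.000000 + 0.001128 = 16.001128
S → negative
Longitude: 45′ + 46.63″ = 45.77717′; 0 + 45.77717/60 = 0.762953
W ⇒ negate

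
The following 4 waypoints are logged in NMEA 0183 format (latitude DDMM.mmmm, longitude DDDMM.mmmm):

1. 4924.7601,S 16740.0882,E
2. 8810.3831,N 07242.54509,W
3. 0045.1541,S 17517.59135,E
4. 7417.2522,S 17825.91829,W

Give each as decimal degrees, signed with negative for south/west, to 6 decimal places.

1. -49.412668, 167.668137
2. 88.173052, -72.709085
3. -0.752568, 175.293189
4. -74.287537, -178.431972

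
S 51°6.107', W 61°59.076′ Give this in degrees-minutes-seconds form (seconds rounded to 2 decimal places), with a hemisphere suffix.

φ: fractional minutes 0.10700 × 60 = 6.4200″
Lon: 59.07600′ → 59′ and 0.07600 × 60 = 4.5600″

51°06′6.42″ S, 61°59′4.56″ W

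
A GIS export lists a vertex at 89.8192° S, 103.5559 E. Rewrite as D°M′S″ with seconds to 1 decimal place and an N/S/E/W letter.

89°49′9.1″ S, 103°33′21.2″ E

φ: 0.819200° → 49.15200′; 0.15200 × 60 = 9.120″
Longitude: 0.555900° → 33.35400′; 0.35400 × 60 = 21.240″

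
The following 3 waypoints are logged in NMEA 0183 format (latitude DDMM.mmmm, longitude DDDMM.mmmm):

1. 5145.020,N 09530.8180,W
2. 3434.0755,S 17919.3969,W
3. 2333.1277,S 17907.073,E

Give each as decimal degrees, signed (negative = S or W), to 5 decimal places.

Point 1:
  Latitude: degrees = first 2 digits = 51, minutes = 45.02; 51 + 45.02/60 = 51.750333
  N → positive
  Longitude: split at 3 digits → 095° and 30.818′; 95 + 30.818/60 = 95.513633
  W → negative
Point 2:
  Latitude: split at 2 digits → 34° and 34.0755′; 34 + 34.0755/60 = 34.567925
  S → negative
  λ: split at 3 digits → 179° and 19.3969′; 179 + 19.3969/60 = 179.323282
  W ⇒ negate
Point 3:
  Lat: degrees = first 2 digits = 23, minutes = 33.1277; 23 + 33.1277/60 = 23.552128
  S → negative
  λ: degrees = first 3 digits = 179, minutes = 7.073; 179 + 7.073/60 = 179.117883
  E → positive

1. 51.75033, -95.51363
2. -34.56793, -179.32328
3. -23.55213, 179.11788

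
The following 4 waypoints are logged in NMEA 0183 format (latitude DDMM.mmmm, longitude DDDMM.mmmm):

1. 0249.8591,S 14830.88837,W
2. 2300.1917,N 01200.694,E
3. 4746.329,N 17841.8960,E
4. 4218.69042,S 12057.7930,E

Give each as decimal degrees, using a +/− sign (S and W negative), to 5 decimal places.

Point 1:
  Lat: degrees = first 2 digits = 2, minutes = 49.8591; 2 + 49.8591/60 = 2.830985
  S ⇒ negate
  λ: degrees = first 3 digits = 148, minutes = 30.88837; 148 + 30.88837/60 = 148.514806
  W → negative
Point 2:
  Latitude: degrees = first 2 digits = 23, minutes = 0.1917; 23 + 0.1917/60 = 23.003195
  N → positive
  Longitude: split at 3 digits → 012° and 0.694′; 12 + 0.694/60 = 12.011567
  E → positive
Point 3:
  φ: split at 2 digits → 47° and 46.329′; 47 + 46.329/60 = 47.772150
  N ⇒ keep positive
  λ: split at 3 digits → 178° and 41.896′; 178 + 41.896/60 = 178.698267
  E ⇒ keep positive
Point 4:
  Lat: split at 2 digits → 42° and 18.69042′; 42 + 18.69042/60 = 42.311507
  S ⇒ negate
  Longitude: degrees = first 3 digits = 120, minutes = 57.793; 120 + 57.793/60 = 120.963217
  E ⇒ keep positive

1. -2.83099, -148.51481
2. 23.00320, 12.01157
3. 47.77215, 178.69827
4. -42.31151, 120.96322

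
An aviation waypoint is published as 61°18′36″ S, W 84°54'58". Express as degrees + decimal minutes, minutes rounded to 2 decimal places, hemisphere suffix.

61° 18.60′ S, 84° 54.97′ W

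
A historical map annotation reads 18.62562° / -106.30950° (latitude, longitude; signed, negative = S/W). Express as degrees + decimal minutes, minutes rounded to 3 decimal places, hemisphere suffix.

Lat: minutes = (18.625620 − 18) × 60 = 37.53720
Longitude is negative → W; |value| = 106.309500
λ: 106° + 0.309500 × 60 = 106° 18.57000′

18° 37.537′ N, 106° 18.570′ W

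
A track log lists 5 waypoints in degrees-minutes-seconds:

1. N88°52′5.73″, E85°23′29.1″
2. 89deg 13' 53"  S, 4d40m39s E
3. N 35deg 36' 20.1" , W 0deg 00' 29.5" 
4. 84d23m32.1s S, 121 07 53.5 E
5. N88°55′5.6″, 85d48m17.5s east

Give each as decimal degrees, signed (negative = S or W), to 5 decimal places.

Point 1:
  Latitude: 52′ + 5.73″ = 52.09550′; 88 + 52.09550/60 = 88.868258
  N ⇒ keep positive
  Lon: 23′ + 29.1″ = 23.48500′; 85 + 23.48500/60 = 85.391417
  E ⇒ keep positive
Point 2:
  Lat: 89 + 13/60 + 53/3600 = 89.231389
  S ⇒ negate
  Longitude: 4 + 40/60 + 39/3600 = 4.677500
  E ⇒ keep positive
Point 3:
  φ: 36′ + 20.1″ = 36.33500′; 35 + 36.33500/60 = 35.605583
  N ⇒ keep positive
  Longitude: 0′ + 29.5″ = 0.49167′; 0 + 0.49167/60 = 0.008194
  W ⇒ negate
Point 4:
  Lat: 84° + 23/60 + 32.1/3600 = 84 + 0.383333 + 0.008917 = 84.392250
  S → negative
  λ: 7′ + 53.5″ = 7.89167′; 121 + 7.89167/60 = 121.131528
  E ⇒ keep positive
Point 5:
  Latitude: 88° + 55/60 + 5.6/3600 = 88 + 0.916667 + 0.001556 = 88.918222
  N ⇒ keep positive
  λ: 85° + 48/60 + 17.5/3600 = 85 + 0.800000 + 0.004861 = 85.804861
  E ⇒ keep positive

1. 88.86826, 85.39142
2. -89.23139, 4.67750
3. 35.60558, -0.00819
4. -84.39225, 121.13153
5. 88.91822, 85.80486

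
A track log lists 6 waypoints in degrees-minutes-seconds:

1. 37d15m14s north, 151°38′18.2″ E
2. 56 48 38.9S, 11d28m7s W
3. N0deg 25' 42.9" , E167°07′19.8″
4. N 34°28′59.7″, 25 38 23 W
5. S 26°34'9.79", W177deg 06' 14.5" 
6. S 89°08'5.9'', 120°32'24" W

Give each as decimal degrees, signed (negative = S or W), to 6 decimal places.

1. 37.253889, 151.638389
2. -56.810806, -11.468611
3. 0.428583, 167.122167
4. 34.483250, -25.639722
5. -26.569386, -177.104028
6. -89.134972, -120.540000

Point 1:
  Latitude: 37 + 15/60 + 14/3600 = 37.2538889
  N ⇒ keep positive
  Lon: 38′ + 18.2″ = 38.30333′; 151 + 38.30333/60 = 151.6383889
  E ⇒ keep positive
Point 2:
  Lat: 56° + 48/60 + 38.9/3600 = 56 + 0.800000 + 0.010806 = 56.8108056
  hemisphere S, so the sign is −
  Longitude: 28′ + 7″ = 28.11667′; 11 + 28.11667/60 = 11.4686111
  hemisphere W, so the sign is −
Point 3:
  φ: 25′ + 42.9″ = 25.71500′; 0 + 25.71500/60 = 0.4285833
  N ⇒ keep positive
  λ: 7′ + 19.8″ = 7.33000′; 167 + 7.33000/60 = 167.1221667
  E ⇒ keep positive
Point 4:
  Latitude: 34 + 28/60 + 59.7/3600 = 34.4832500
  N ⇒ keep positive
  Longitude: 25° + 38/60 + 23/3600 = 25 + 0.633333 + 0.006389 = 25.6397222
  W → negative
Point 5:
  Lat: 34′ + 9.79″ = 34.16317′; 26 + 34.16317/60 = 26.5693861
  S → negative
  Lon: 177 + 6/60 + 14.5/3600 = 177.1040278
  W → negative
Point 6:
  Lat: 8′ + 5.9″ = 8.09833′; 89 + 8.09833/60 = 89.1349722
  S ⇒ negate
  Lon: 120 + 32/60 + 24/3600 = 120.5400000
  W ⇒ negate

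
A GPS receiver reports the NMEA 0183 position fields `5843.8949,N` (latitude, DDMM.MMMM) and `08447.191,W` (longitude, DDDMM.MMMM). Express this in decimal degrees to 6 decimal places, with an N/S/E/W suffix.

58.731582° N, 84.786517° W

Lat: split at 2 digits → 58° and 43.8949′; 58 + 43.8949/60 = 58.7315817
Longitude: degrees = first 3 digits = 84, minutes = 47.191; 84 + 47.191/60 = 84.7865167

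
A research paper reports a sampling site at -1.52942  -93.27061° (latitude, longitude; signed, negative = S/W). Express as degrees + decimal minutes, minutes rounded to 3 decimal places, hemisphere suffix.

Latitude is negative → S; |value| = 1.529420
Latitude: 1° + 0.529420 × 60 = 1° 31.76520′
Longitude is negative → W; |value| = 93.270610
λ: 93° + 0.270610 × 60 = 93° 16.23660′

1° 31.765′ S, 93° 16.237′ W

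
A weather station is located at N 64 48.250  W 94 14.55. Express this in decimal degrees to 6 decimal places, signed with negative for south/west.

Latitude: 48.25′ = 0.804167°; total 64.8041667
N → positive
λ: 94 + 14.55/60 = 94.2425000
hemisphere W, so the sign is −

64.804167, -94.242500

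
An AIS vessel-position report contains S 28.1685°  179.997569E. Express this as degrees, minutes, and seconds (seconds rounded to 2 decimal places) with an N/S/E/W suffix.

28°10′6.60″ S, 179°59′51.25″ E

φ: whole degrees 28; 10.11000′ → 10′ and 6.6000″
Longitude: whole degrees 179; 59.85414′ → 59′ and 51.2484″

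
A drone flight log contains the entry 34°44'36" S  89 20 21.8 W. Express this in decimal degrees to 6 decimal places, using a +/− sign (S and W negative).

-34.743333, -89.339389

Latitude: 34 + 44/60 + 36/3600 = 34.7433333
S → negative
Longitude: 89 + 20/60 + 21.8/3600 = 89.3393889
hemisphere W, so the sign is −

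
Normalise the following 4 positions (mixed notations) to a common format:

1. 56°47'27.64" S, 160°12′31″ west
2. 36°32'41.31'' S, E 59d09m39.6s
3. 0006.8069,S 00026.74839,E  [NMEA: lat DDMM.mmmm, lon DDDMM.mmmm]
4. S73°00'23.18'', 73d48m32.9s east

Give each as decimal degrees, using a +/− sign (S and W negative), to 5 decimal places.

1. -56.79101, -160.20861
2. -36.54481, 59.16100
3. -0.11345, 0.44581
4. -73.00644, 73.80914

Point 1:
  Latitude: 56 + 47/60 + 27.64/3600 = 56.791011
  S → negative
  λ: 160° + 12/60 + 31/3600 = 160 + 0.200000 + 0.008611 = 160.208611
  W ⇒ negate
Point 2:
  φ: 32′ + 41.31″ = 32.68850′; 36 + 32.68850/60 = 36.544808
  hemisphere S, so the sign is −
  Lon: 9′ + 39.6″ = 9.66000′; 59 + 9.66000/60 = 59.161000
  E ⇒ keep positive
Point 3:
  Lat: split at 2 digits → 00° and 6.8069′; 0 + 6.8069/60 = 0.113448
  S ⇒ negate
  λ: degrees = first 3 digits = 0, minutes = 26.74839; 0 + 26.74839/60 = 0.445807
  E ⇒ keep positive
Point 4:
  Latitude: 73 + 0/60 + 23.18/3600 = 73.006439
  S → negative
  λ: 48′ + 32.9″ = 48.54833′; 73 + 48.54833/60 = 73.809139
  E ⇒ keep positive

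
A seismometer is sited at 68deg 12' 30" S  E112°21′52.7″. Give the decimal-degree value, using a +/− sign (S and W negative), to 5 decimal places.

-68.20833, 112.36464

Latitude: 12′ + 30″ = 12.50000′; 68 + 12.50000/60 = 68.208333
S → negative
λ: 112 + 21/60 + 52.7/3600 = 112.364639
E ⇒ keep positive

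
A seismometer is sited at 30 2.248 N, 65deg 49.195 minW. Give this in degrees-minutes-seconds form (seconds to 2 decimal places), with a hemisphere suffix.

30°02′14.88″ N, 65°49′11.70″ W

Lat: 2.24800′ → 2′ and 0.24800 × 60 = 14.8800″
Lon: 49.19500′ → 49′ and 0.19500 × 60 = 11.7000″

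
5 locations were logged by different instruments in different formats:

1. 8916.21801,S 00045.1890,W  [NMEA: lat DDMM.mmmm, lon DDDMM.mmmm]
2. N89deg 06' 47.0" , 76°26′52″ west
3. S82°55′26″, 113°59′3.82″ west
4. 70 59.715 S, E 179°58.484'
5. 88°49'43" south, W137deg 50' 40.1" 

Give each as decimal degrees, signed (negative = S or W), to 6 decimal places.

1. -89.270300, -0.753150
2. 89.113056, -76.447778
3. -82.923889, -113.984394
4. -70.995250, 179.974733
5. -88.828611, -137.844472

Point 1:
  Lat: degrees = first 2 digits = 89, minutes = 16.21801; 89 + 16.21801/60 = 89.2703002
  S → negative
  Longitude: split at 3 digits → 000° and 45.189′; 0 + 45.189/60 = 0.7531500
  W → negative
Point 2:
  φ: 89° + 6/60 + 47/3600 = 89 + 0.100000 + 0.013056 = 89.1130556
  N → positive
  λ: 76 + 26/60 + 52/3600 = 76.4477778
  W → negative
Point 3:
  φ: 55′ + 26″ = 55.43333′; 82 + 55.43333/60 = 82.9238889
  hemisphere S, so the sign is −
  Longitude: 113 + 59/60 + 3.82/3600 = 113.9843944
  W → negative
Point 4:
  Latitude: 70 + 59.715/60 = 70.9952500
  hemisphere S, so the sign is −
  λ: 179 + 58.484/60 = 179.9747333
  E → positive
Point 5:
  φ: 88 + 49/60 + 43/3600 = 88.8286111
  S ⇒ negate
  Lon: 137° + 50/60 + 40.1/3600 = 137 + 0.833333 + 0.011139 = 137.8444722
  W ⇒ negate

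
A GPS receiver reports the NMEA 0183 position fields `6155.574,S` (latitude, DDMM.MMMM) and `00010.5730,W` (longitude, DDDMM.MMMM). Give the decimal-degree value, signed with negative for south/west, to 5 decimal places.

Lat: degrees = first 2 digits = 61, minutes = 55.574; 61 + 55.574/60 = 61.926233
S ⇒ negate
Longitude: degrees = first 3 digits = 0, minutes = 10.573; 0 + 10.573/60 = 0.176217
W ⇒ negate

-61.92623, -0.17622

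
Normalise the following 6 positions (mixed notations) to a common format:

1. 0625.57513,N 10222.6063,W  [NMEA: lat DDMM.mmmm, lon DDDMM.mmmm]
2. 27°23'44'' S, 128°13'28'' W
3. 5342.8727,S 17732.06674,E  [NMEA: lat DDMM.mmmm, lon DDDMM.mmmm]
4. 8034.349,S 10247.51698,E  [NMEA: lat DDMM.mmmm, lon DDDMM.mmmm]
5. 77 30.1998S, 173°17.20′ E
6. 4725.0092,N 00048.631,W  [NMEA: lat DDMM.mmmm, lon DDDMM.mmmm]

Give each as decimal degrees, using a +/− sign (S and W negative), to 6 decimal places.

1. 6.426252, -102.376772
2. -27.395556, -128.224444
3. -53.714545, 177.534446
4. -80.572483, 102.791950
5. -77.503330, 173.286667
6. 47.416820, -0.810517

Point 1:
  φ: split at 2 digits → 06° and 25.57513′; 6 + 25.57513/60 = 6.4262522
  N → positive
  Lon: split at 3 digits → 102° and 22.6063′; 102 + 22.6063/60 = 102.3767717
  W → negative
Point 2:
  φ: 27° + 23/60 + 44/3600 = 27 + 0.383333 + 0.012222 = 27.3955556
  S → negative
  λ: 13′ + 28″ = 13.46667′; 128 + 13.46667/60 = 128.2244444
  hemisphere W, so the sign is −
Point 3:
  φ: degrees = first 2 digits = 53, minutes = 42.8727; 53 + 42.8727/60 = 53.7145450
  S → negative
  Lon: degrees = first 3 digits = 177, minutes = 32.06674; 177 + 32.06674/60 = 177.5344457
  E ⇒ keep positive
Point 4:
  φ: degrees = first 2 digits = 80, minutes = 34.349; 80 + 34.349/60 = 80.5724833
  hemisphere S, so the sign is −
  λ: degrees = first 3 digits = 102, minutes = 47.51698; 102 + 47.51698/60 = 102.7919497
  E → positive
Point 5:
  Latitude: 77 + 30.1998/60 = 77.5033300
  hemisphere S, so the sign is −
  Lon: 17.2′ = 0.286667°; total 173.2866667
  E → positive
Point 6:
  Lat: degrees = first 2 digits = 47, minutes = 25.0092; 47 + 25.0092/60 = 47.4168200
  N ⇒ keep positive
  Longitude: split at 3 digits → 000° and 48.631′; 0 + 48.631/60 = 0.8105167
  hemisphere W, so the sign is −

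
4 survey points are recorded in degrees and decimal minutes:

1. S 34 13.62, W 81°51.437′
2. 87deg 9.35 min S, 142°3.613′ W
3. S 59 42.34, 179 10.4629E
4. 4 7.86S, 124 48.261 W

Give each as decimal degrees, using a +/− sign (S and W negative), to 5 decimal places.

Point 1:
  Lat: 13.62′ = 0.227000°; total 34.227000
  S ⇒ negate
  Lon: 81 + 51.437/60 = 81.857283
  hemisphere W, so the sign is −
Point 2:
  Latitude: 9.35′ = 0.155833°; total 87.155833
  S → negative
  Longitude: 142 + 3.613/60 = 142.060217
  W ⇒ negate
Point 3:
  φ: 59 + 42.34/60 = 59.705667
  S ⇒ negate
  Longitude: 179 + 10.4629/60 = 179.174382
  E ⇒ keep positive
Point 4:
  Lat: 4 + 7.86/60 = 4.131000
  hemisphere S, so the sign is −
  λ: 124 + 48.261/60 = 124.804350
  W ⇒ negate

1. -34.22700, -81.85728
2. -87.15583, -142.06022
3. -59.70567, 179.17438
4. -4.13100, -124.80435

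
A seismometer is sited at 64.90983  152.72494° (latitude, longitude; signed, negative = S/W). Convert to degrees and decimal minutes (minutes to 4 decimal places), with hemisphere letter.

64° 54.5898′ N, 152° 43.4964′ E

Latitude: minutes = (64.909830 − 64) × 60 = 54.589800
Lon: fractional part 0.724940 → 43.496400 minutes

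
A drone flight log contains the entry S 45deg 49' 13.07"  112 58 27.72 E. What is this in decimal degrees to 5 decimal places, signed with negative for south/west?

-45.82030, 112.97437

Latitude: 49′ + 13.07″ = 49.21783′; 45 + 49.21783/60 = 45.820297
hemisphere S, so the sign is −
λ: 58′ + 27.72″ = 58.46200′; 112 + 58.46200/60 = 112.974367
E → positive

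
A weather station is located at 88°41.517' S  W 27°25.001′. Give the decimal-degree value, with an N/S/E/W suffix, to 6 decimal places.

Latitude: 88 + 41.517/60 = 88.6919500
Lon: 25.001′ = 0.416683°; total 27.4166833

88.691950° S, 27.416683° W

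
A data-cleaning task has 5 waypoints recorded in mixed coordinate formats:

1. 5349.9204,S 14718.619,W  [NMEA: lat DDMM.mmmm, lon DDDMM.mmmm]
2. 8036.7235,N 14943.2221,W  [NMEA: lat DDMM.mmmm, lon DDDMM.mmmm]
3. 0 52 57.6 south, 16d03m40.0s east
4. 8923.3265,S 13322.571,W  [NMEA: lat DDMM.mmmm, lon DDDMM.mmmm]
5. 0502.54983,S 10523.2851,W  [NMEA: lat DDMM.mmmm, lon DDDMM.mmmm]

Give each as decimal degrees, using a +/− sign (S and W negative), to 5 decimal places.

Point 1:
  Lat: split at 2 digits → 53° and 49.9204′; 53 + 49.9204/60 = 53.832007
  hemisphere S, so the sign is −
  Longitude: degrees = first 3 digits = 147, minutes = 18.619; 147 + 18.619/60 = 147.310317
  hemisphere W, so the sign is −
Point 2:
  Latitude: degrees = first 2 digits = 80, minutes = 36.7235; 80 + 36.7235/60 = 80.612058
  N → positive
  Longitude: split at 3 digits → 149° and 43.2221′; 149 + 43.2221/60 = 149.720368
  hemisphere W, so the sign is −
Point 3:
  φ: 52′ + 57.6″ = 52.96000′; 0 + 52.96000/60 = 0.882667
  S → negative
  λ: 16 + 3/60 + 40/3600 = 16.061111
  E → positive
Point 4:
  Latitude: degrees = first 2 digits = 89, minutes = 23.3265; 89 + 23.3265/60 = 89.388775
  S → negative
  λ: degrees = first 3 digits = 133, minutes = 22.571; 133 + 22.571/60 = 133.376183
  W ⇒ negate
Point 5:
  Latitude: degrees = first 2 digits = 5, minutes = 2.54983; 5 + 2.54983/60 = 5.042497
  hemisphere S, so the sign is −
  Longitude: split at 3 digits → 105° and 23.2851′; 105 + 23.2851/60 = 105.388085
  W → negative

1. -53.83201, -147.31032
2. 80.61206, -149.72037
3. -0.88267, 16.06111
4. -89.38878, -133.37618
5. -5.04250, -105.38809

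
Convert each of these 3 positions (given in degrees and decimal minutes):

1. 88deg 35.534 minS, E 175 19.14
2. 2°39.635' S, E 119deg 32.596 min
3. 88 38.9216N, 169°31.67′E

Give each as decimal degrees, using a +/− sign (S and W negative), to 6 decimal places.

1. -88.592233, 175.319000
2. -2.660583, 119.543267
3. 88.648693, 169.527833

Point 1:
  Latitude: 88 + 35.534/60 = 88.5922333
  hemisphere S, so the sign is −
  Lon: 175 + 19.14/60 = 175.3190000
  E ⇒ keep positive
Point 2:
  Latitude: 2 + 39.635/60 = 2.6605833
  S ⇒ negate
  λ: 119 + 32.596/60 = 119.5432667
  E ⇒ keep positive
Point 3:
  Lat: 88 + 38.9216/60 = 88.6486933
  N → positive
  Lon: 31.67′ = 0.527833°; total 169.5278333
  E ⇒ keep positive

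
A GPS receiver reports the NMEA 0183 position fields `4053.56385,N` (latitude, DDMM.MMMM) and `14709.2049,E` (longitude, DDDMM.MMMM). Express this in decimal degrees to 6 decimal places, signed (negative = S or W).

40.892731, 147.153415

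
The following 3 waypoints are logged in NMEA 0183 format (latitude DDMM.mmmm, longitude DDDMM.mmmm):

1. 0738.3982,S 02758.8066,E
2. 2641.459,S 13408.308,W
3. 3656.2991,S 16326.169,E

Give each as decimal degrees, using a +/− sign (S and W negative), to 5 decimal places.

1. -7.63997, 27.98011
2. -26.69098, -134.13847
3. -36.93832, 163.43615

Point 1:
  Lat: degrees = first 2 digits = 7, minutes = 38.3982; 7 + 38.3982/60 = 7.639970
  hemisphere S, so the sign is −
  Lon: degrees = first 3 digits = 27, minutes = 58.8066; 27 + 58.8066/60 = 27.980110
  E ⇒ keep positive
Point 2:
  Latitude: split at 2 digits → 26° and 41.459′; 26 + 41.459/60 = 26.690983
  hemisphere S, so the sign is −
  Longitude: split at 3 digits → 134° and 8.308′; 134 + 8.308/60 = 134.138467
  W ⇒ negate
Point 3:
  Lat: split at 2 digits → 36° and 56.2991′; 36 + 56.2991/60 = 36.938318
  S → negative
  Longitude: degrees = first 3 digits = 163, minutes = 26.169; 163 + 26.169/60 = 163.436150
  E → positive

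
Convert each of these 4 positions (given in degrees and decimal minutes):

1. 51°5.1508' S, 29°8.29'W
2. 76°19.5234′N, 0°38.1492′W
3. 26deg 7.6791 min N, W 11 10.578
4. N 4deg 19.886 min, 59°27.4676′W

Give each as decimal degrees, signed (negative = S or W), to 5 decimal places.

Point 1:
  Lat: 51 + 5.1508/60 = 51.085847
  S → negative
  Lon: 8.29′ = 0.138167°; total 29.138167
  hemisphere W, so the sign is −
Point 2:
  Latitude: 76 + 19.5234/60 = 76.325390
  N → positive
  Lon: 0 + 38.1492/60 = 0.635820
  W → negative
Point 3:
  φ: 26 + 7.6791/60 = 26.127985
  N → positive
  λ: 10.578′ = 0.176300°; total 11.176300
  W → negative
Point 4:
  φ: 4 + 19.886/60 = 4.331433
  N → positive
  Lon: 59 + 27.4676/60 = 59.457793
  W → negative

1. -51.08585, -29.13817
2. 76.32539, -0.63582
3. 26.12799, -11.17630
4. 4.33143, -59.45779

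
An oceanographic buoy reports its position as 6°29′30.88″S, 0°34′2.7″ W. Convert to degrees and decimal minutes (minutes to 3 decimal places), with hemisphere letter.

6° 29.515′ S, 0° 34.045′ W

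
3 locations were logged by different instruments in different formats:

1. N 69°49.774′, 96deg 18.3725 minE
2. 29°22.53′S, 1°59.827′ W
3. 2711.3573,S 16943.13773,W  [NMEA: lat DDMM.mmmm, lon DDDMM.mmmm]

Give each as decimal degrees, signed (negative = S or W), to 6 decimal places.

Point 1:
  Lat: 69 + 49.774/60 = 69.8295667
  N → positive
  Lon: 96 + 18.3725/60 = 96.3062083
  E → positive
Point 2:
  Latitude: 22.53′ = 0.375500°; total 29.3755000
  S ⇒ negate
  Lon: 1 + 59.827/60 = 1.9971167
  W → negative
Point 3:
  Latitude: split at 2 digits → 27° and 11.3573′; 27 + 11.3573/60 = 27.1892883
  S → negative
  Longitude: degrees = first 3 digits = 169, minutes = 43.13773; 169 + 43.13773/60 = 169.7189622
  W → negative

1. 69.829567, 96.306208
2. -29.375500, -1.997117
3. -27.189288, -169.718962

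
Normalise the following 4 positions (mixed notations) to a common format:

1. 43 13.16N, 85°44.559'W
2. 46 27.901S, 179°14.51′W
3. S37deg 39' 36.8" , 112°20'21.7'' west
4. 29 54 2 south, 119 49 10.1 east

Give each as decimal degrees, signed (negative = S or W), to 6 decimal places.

Point 1:
  φ: 13.16′ = 0.219333°; total 43.2193333
  N ⇒ keep positive
  Lon: 44.559′ = 0.742650°; total 85.7426500
  hemisphere W, so the sign is −
Point 2:
  φ: 46 + 27.901/60 = 46.4650167
  S ⇒ negate
  Lon: 179 + 14.51/60 = 179.2418333
  hemisphere W, so the sign is −
Point 3:
  Latitude: 37 + 39/60 + 36.8/3600 = 37.6602222
  S → negative
  Longitude: 112° + 20/60 + 21.7/3600 = 112 + 0.333333 + 0.006028 = 112.3393611
  hemisphere W, so the sign is −
Point 4:
  Lat: 29° + 54/60 + 2/3600 = 29 + 0.900000 + 0.000556 = 29.9005556
  S → negative
  λ: 119 + 49/60 + 10.1/3600 = 119.8194722
  E → positive

1. 43.219333, -85.742650
2. -46.465017, -179.241833
3. -37.660222, -112.339361
4. -29.900556, 119.819472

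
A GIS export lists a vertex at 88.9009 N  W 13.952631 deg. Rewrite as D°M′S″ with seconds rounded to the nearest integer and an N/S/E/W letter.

Latitude: 0.900900 × 60 = 54.05400′ → 54′, remainder × 60 = 3.24″
Longitude: whole degrees 13; 57.15786′ → 57′ and 9.47″

88°54′3″ N, 13°57′9″ W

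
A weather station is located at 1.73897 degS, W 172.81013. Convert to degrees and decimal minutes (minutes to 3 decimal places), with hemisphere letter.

1° 44.338′ S, 172° 48.608′ W

Lat: minutes = (1.738970 − 1) × 60 = 44.33820
λ: fractional part 0.810130 → 48.60780 minutes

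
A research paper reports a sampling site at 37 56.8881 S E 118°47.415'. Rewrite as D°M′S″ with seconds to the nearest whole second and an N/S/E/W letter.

37°56′53″ S, 118°47′25″ E

Latitude: fractional minutes 0.88810 × 60 = 53.29″
λ: fractional minutes 0.41500 × 60 = 24.90″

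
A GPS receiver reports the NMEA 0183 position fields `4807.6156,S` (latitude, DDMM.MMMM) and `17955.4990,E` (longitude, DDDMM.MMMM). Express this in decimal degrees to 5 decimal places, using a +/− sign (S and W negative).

-48.12693, 179.92498

Latitude: split at 2 digits → 48° and 7.6156′; 48 + 7.6156/60 = 48.126927
hemisphere S, so the sign is −
Longitude: split at 3 digits → 179° and 55.499′; 179 + 55.499/60 = 179.924983
E → positive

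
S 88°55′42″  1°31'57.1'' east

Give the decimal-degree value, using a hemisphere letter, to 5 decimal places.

88.92833° S, 1.53253° E

Latitude: 88° + 55/60 + 42/3600 = 88 + 0.916667 + 0.011667 = 88.928333
λ: 1° + 31/60 + 57.1/3600 = 1 + 0.516667 + 0.015861 = 1.532528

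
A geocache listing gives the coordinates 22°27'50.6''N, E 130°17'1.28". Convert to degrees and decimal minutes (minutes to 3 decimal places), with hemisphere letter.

φ: 27 + 50.6/60 = 27.84333′
Longitude: 17 + 1.28/60 = 17.02133′

22° 27.843′ N, 130° 17.021′ E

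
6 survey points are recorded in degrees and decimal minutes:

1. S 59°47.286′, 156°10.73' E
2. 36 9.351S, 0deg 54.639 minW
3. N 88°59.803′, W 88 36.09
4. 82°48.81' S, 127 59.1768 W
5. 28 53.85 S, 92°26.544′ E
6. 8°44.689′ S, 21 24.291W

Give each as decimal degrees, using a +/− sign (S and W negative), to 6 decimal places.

Point 1:
  Lat: 47.286′ = 0.788100°; total 59.7881000
  S → negative
  λ: 156 + 10.73/60 = 156.1788333
  E ⇒ keep positive
Point 2:
  Lat: 36 + 9.351/60 = 36.1558500
  S → negative
  λ: 54.639′ = 0.910650°; total 0.9106500
  hemisphere W, so the sign is −
Point 3:
  Lat: 88 + 59.803/60 = 88.9967167
  N → positive
  Longitude: 88 + 36.09/60 = 88.6015000
  W ⇒ negate
Point 4:
  Latitude: 82 + 48.81/60 = 82.8135000
  hemisphere S, so the sign is −
  Lon: 59.1768′ = 0.986280°; total 127.9862800
  W ⇒ negate
Point 5:
  φ: 28 + 53.85/60 = 28.8975000
  S ⇒ negate
  Lon: 92 + 26.544/60 = 92.4424000
  E ⇒ keep positive
Point 6:
  Lat: 8 + 44.689/60 = 8.7448167
  S ⇒ negate
  Longitude: 24.291′ = 0.404850°; total 21.4048500
  hemisphere W, so the sign is −

1. -59.788100, 156.178833
2. -36.155850, -0.910650
3. 88.996717, -88.601500
4. -82.813500, -127.986280
5. -28.897500, 92.442400
6. -8.744817, -21.404850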